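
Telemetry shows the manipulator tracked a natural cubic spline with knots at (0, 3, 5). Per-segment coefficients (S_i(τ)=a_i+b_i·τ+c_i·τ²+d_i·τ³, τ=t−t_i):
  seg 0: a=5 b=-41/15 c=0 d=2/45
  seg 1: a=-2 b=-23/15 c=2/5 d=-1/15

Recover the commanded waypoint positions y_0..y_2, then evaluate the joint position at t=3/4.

y_0 = S_0(0) = a_0 = 5
y_1 = S_1(0) = a_1 = -2
y_2 = S_1(2) = -4
t_q=3/4 is in segment 0 (τ=3/4); S_0(τ)=95/32

y_0=5 y_1=-2 y_2=-4
S(3/4) = 95/32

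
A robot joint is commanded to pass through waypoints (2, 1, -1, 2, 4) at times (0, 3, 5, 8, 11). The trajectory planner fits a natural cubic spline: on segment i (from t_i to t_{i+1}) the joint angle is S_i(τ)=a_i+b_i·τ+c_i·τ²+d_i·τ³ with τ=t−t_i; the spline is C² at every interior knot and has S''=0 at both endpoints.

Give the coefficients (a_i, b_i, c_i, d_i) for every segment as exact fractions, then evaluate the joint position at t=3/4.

  seg 0: a=2 b=1/59 c=0 d=-62/1593
  seg 1: a=1 b=-61/59 c=-62/177 d=65/354
  seg 2: a=-1 b=-41/177 c=133/177 d=-181/1593
  seg 3: a=2 b=214/177 c=-16/59 d=16/531
S(3/4) = 3769/1888

Δ: Δ0=-1/3, Δ1=-1, Δ2=1, Δ3=2/3
row 1: diag=10, rhs=-4; c'=1/5, d'=-2/5
row 2: denom=10−2·1/5=48/5; d'=(12−2·-2/5)/(48/5)=4/3
row 3: denom=12−3·5/16=177/16; d'=(-2−3·4/3)/(177/16)=-32/59
back: M3=-32/59
back: M2=4/3−5/16·-32/59=266/177
back: M1=-2/5−1/5·266/177=-124/177
M: M0=0, M1=-124/177, M2=266/177, M3=-32/59, M4=0
seg 0: a=2, c=M0/2=0, d=(M1−M0)/(6·3)=-62/1593, b=Δ0−h0·(2M0+M1)/6=1/59
seg 1: a=1, c=M1/2=-62/177, d=(M2−M1)/(6·2)=65/354, b=Δ1−h1·(2M1+M2)/6=-61/59
seg 2: a=-1, c=M2/2=133/177, d=(M3−M2)/(6·3)=-181/1593, b=Δ2−h2·(2M2+M3)/6=-41/177
seg 3: a=2, c=M3/2=-16/59, d=(M4−M3)/(6·3)=16/531, b=Δ3−h3·(2M3+M4)/6=214/177
t_q=3/4 → seg 0, τ=3/4; S=2+1/59·τ+0·τ²+-62/1593·τ³=3769/1888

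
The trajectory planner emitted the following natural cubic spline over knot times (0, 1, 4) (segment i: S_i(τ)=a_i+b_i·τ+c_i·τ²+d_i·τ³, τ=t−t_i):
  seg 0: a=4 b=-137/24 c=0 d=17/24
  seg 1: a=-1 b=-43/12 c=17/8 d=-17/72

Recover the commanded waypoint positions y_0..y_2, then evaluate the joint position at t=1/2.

y_0=4 y_1=-1 y_2=1
S(1/2) = 79/64

y_0 = S_0(0) = a_0 = 4
y_1 = S_1(0) = a_1 = -1
y_2 = S_1(3) = 1
t_q=1/2 is in segment 0 (τ=1/2); S_0(τ)=79/64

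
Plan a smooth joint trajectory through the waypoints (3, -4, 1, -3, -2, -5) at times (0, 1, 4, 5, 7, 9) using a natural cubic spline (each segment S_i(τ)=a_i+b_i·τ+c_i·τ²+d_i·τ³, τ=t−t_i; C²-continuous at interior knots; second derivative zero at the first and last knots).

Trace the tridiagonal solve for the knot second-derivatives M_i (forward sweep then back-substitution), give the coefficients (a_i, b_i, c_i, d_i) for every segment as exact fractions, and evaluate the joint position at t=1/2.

Δ: Δ0=-7, Δ1=5/3, Δ2=-4, Δ3=1/2, Δ4=-3/2
row 1: diag=8, rhs=52; c'=3/8, d'=13/2
row 2: denom=8−3·3/8=55/8; d'=(-34−3·13/2)/(55/8)=-428/55
row 3: denom=6−1·8/55=322/55; d'=(27−1·-428/55)/(322/55)=1913/322
row 4: denom=8−2·55/161=1178/161; d'=(-12−2·1913/322)/(1178/161)=-3845/1178
back: M4=-3845/1178
back: M3=1913/322−55/161·-3845/1178=4156/589
back: M2=-428/55−8/55·4156/589=-5188/589
back: M1=13/2−3/8·-5188/589=5774/589
M: M0=0, M1=5774/589, M2=-5188/589, M3=4156/589, M4=-3845/1178, M5=0
seg 0: a=3, c=M0/2=0, d=(M1−M0)/(6·1)=2887/1767, b=Δ0−h0·(2M0+M1)/6=-15256/1767
seg 1: a=-4, c=M1/2=2887/589, d=(M2−M1)/(6·3)=-609/589, b=Δ1−h1·(2M1+M2)/6=-6595/1767
seg 2: a=1, c=M2/2=-2594/589, d=(M3−M2)/(6·1)=4672/1767, b=Δ2−h2·(2M2+M3)/6=-3958/1767
seg 3: a=-3, c=M3/2=2078/589, d=(M4−M3)/(6·2)=-12157/14136, b=Δ3−h3·(2M3+M4)/6=-5506/1767
seg 4: a=-2, c=M4/2=-3845/2356, d=(M5−M4)/(6·2)=3845/14136, b=Δ4−h4·(2M4+M5)/6=2389/3534
t_q=1/2 → seg 0, τ=1/2; S=3+-15256/1767·τ+0·τ²+2887/1767·τ³=-5243/4712

  seg 0: a=3 b=-15256/1767 c=0 d=2887/1767
  seg 1: a=-4 b=-6595/1767 c=2887/589 d=-609/589
  seg 2: a=1 b=-3958/1767 c=-2594/589 d=4672/1767
  seg 3: a=-3 b=-5506/1767 c=2078/589 d=-12157/14136
  seg 4: a=-2 b=2389/3534 c=-3845/2356 d=3845/14136
S(1/2) = -5243/4712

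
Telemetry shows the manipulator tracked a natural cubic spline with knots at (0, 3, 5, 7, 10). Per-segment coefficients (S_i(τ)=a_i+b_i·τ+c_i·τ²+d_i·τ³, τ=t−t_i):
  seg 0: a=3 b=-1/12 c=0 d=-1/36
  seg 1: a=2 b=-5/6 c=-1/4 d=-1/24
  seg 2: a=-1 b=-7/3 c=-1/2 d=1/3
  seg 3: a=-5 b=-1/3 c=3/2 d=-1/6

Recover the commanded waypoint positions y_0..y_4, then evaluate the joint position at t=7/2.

y_0 = S_0(0) = a_0 = 3
y_1 = S_1(0) = a_1 = 2
y_2 = S_2(0) = a_2 = -1
y_3 = S_3(0) = a_3 = -5
y_4 = S_3(3) = 3
t_q=7/2 is in segment 1 (τ=1/2); S_1(τ)=97/64

y_0=3 y_1=2 y_2=-1 y_3=-5 y_4=3
S(7/2) = 97/64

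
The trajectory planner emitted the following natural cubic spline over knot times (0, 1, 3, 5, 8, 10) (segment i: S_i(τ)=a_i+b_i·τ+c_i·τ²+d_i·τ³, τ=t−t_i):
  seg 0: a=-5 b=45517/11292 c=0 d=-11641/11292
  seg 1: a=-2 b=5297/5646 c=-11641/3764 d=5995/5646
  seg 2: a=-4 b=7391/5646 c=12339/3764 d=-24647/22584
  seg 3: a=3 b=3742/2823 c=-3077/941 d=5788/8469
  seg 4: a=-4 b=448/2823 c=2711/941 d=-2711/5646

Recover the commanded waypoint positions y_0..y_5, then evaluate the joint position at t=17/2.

y_0 = S_0(0) = a_0 = -5
y_1 = S_1(0) = a_1 = -2
y_2 = S_2(0) = a_2 = -4
y_3 = S_3(0) = a_3 = 3
y_4 = S_4(0) = a_4 = -4
y_5 = S_4(2) = 4
t_q=17/2 is in segment 4 (τ=1/2); S_4(τ)=-49089/15056

y_0=-5 y_1=-2 y_2=-4 y_3=3 y_4=-4 y_5=4
S(17/2) = -49089/15056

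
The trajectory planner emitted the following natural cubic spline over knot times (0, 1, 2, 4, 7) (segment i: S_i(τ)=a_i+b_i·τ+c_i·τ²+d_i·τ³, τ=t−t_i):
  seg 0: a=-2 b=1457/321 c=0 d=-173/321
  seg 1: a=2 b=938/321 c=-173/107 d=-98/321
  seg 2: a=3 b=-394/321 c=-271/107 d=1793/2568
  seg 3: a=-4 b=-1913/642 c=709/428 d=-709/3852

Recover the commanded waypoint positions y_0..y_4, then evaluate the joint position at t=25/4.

y_0=-2 y_1=2 y_2=3 y_3=-4 y_4=-3
S(25/4) = -120929/27392

y_0 = S_0(0) = a_0 = -2
y_1 = S_1(0) = a_1 = 2
y_2 = S_2(0) = a_2 = 3
y_3 = S_3(0) = a_3 = -4
y_4 = S_3(3) = -3
t_q=25/4 is in segment 3 (τ=9/4); S_3(τ)=-120929/27392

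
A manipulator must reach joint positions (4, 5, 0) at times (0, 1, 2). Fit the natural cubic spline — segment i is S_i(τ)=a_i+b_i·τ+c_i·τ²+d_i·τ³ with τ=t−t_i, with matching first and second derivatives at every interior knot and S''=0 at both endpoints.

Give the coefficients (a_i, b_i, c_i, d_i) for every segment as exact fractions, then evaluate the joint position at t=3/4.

  seg 0: a=4 b=5/2 c=0 d=-3/2
  seg 1: a=5 b=-2 c=-9/2 d=3/2
S(3/4) = 671/128

Δ: Δ0=1, Δ1=-5
row 1: diag=4, rhs=-36; c'=1/4, d'=-9
back: M1=-9
M: M0=0, M1=-9, M2=0
seg 0: a=4, c=M0/2=0, d=(M1−M0)/(6·1)=-3/2, b=Δ0−h0·(2M0+M1)/6=5/2
seg 1: a=5, c=M1/2=-9/2, d=(M2−M1)/(6·1)=3/2, b=Δ1−h1·(2M1+M2)/6=-2
t_q=3/4 → seg 0, τ=3/4; S=4+5/2·τ+0·τ²+-3/2·τ³=671/128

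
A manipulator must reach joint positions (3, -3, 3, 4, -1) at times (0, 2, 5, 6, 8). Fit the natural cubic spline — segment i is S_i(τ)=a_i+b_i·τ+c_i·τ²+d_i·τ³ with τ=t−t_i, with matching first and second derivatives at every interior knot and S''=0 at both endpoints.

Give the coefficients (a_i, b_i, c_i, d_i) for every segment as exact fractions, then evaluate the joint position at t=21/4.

Δ: Δ0=-3, Δ1=2, Δ2=1, Δ3=-5/2
row 1: diag=10, rhs=30; c'=3/10, d'=3
row 2: denom=8−3·3/10=71/10; d'=(-6−3·3)/(71/10)=-150/71
row 3: denom=6−1·10/71=416/71; d'=(-21−1·-150/71)/(416/71)=-1341/416
back: M3=-1341/416
back: M2=-150/71−10/71·-1341/416=-345/208
back: M1=3−3/10·-345/208=1455/416
M: M0=0, M1=1455/416, M2=-345/208, M3=-1341/416, M4=0
seg 0: a=3, c=M0/2=0, d=(M1−M0)/(6·2)=485/1664, b=Δ0−h0·(2M0+M1)/6=-1733/416
seg 1: a=-3, c=M1/2=1455/832, d=(M2−M1)/(6·3)=-55/192, b=Δ1−h1·(2M1+M2)/6=-139/208
seg 2: a=3, c=M2/2=-345/416, d=(M3−M2)/(6·1)=-217/832, b=Δ2−h2·(2M2+M3)/6=1739/832
seg 3: a=4, c=M3/2=-1341/832, d=(M4−M3)/(6·2)=447/1664, b=Δ3−h3·(2M3+M4)/6=-73/208
t_q=21/4 → seg 2, τ=1/4; S=3+1739/832·τ+-345/416·τ²+-217/832·τ³=184591/53248

  seg 0: a=3 b=-1733/416 c=0 d=485/1664
  seg 1: a=-3 b=-139/208 c=1455/832 d=-55/192
  seg 2: a=3 b=1739/832 c=-345/416 d=-217/832
  seg 3: a=4 b=-73/208 c=-1341/832 d=447/1664
S(21/4) = 184591/53248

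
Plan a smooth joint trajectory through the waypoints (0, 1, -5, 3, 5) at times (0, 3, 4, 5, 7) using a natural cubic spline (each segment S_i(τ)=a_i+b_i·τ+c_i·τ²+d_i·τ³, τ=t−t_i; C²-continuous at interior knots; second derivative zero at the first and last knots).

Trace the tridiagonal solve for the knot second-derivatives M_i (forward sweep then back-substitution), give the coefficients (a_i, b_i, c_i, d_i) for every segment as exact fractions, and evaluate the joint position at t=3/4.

  seg 0: a=0 b=1154/267 c=0 d=-355/801
  seg 1: a=1 b=-2041/267 c=-355/89 d=1504/267
  seg 2: a=-5 b=341/267 c=1149/89 d=-1652/267
  seg 3: a=3 b=2279/267 c=-503/89 d=503/534
S(3/4) = 17399/5696

Δ: Δ0=1/3, Δ1=-6, Δ2=8, Δ3=1
row 1: diag=8, rhs=-38; c'=1/8, d'=-19/4
row 2: denom=4−1·1/8=31/8; d'=(84−1·-19/4)/(31/8)=710/31
row 3: denom=6−1·8/31=178/31; d'=(-42−1·710/31)/(178/31)=-1006/89
back: M3=-1006/89
back: M2=710/31−8/31·-1006/89=2298/89
back: M1=-19/4−1/8·2298/89=-710/89
M: M0=0, M1=-710/89, M2=2298/89, M3=-1006/89, M4=0
seg 0: a=0, c=M0/2=0, d=(M1−M0)/(6·3)=-355/801, b=Δ0−h0·(2M0+M1)/6=1154/267
seg 1: a=1, c=M1/2=-355/89, d=(M2−M1)/(6·1)=1504/267, b=Δ1−h1·(2M1+M2)/6=-2041/267
seg 2: a=-5, c=M2/2=1149/89, d=(M3−M2)/(6·1)=-1652/267, b=Δ2−h2·(2M2+M3)/6=341/267
seg 3: a=3, c=M3/2=-503/89, d=(M4−M3)/(6·2)=503/534, b=Δ3−h3·(2M3+M4)/6=2279/267
t_q=3/4 → seg 0, τ=3/4; S=0+1154/267·τ+0·τ²+-355/801·τ³=17399/5696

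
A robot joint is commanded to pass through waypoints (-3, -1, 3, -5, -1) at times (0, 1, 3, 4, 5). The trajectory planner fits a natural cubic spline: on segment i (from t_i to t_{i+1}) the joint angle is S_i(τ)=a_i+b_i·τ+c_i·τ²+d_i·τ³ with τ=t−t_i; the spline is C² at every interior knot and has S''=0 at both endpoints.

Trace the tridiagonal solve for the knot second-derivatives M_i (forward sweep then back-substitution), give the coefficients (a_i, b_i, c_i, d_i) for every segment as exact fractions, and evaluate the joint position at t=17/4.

  seg 0: a=-3 b=70/61 c=0 d=52/61
  seg 1: a=-1 b=226/61 c=156/61 d=-104/61
  seg 2: a=3 b=-398/61 c=-468/61 d=378/61
  seg 3: a=-5 b=-200/61 c=666/61 d=-222/61
S(17/4) = -10139/1952

Δ: Δ0=2, Δ1=2, Δ2=-8, Δ3=4
row 1: diag=6, rhs=0; c'=1/3, d'=0
row 2: denom=6−2·1/3=16/3; d'=(-60−2·0)/(16/3)=-45/4
row 3: denom=4−1·3/16=61/16; d'=(72−1·-45/4)/(61/16)=1332/61
back: M3=1332/61
back: M2=-45/4−3/16·1332/61=-936/61
back: M1=0−1/3·-936/61=312/61
M: M0=0, M1=312/61, M2=-936/61, M3=1332/61, M4=0
seg 0: a=-3, c=M0/2=0, d=(M1−M0)/(6·1)=52/61, b=Δ0−h0·(2M0+M1)/6=70/61
seg 1: a=-1, c=M1/2=156/61, d=(M2−M1)/(6·2)=-104/61, b=Δ1−h1·(2M1+M2)/6=226/61
seg 2: a=3, c=M2/2=-468/61, d=(M3−M2)/(6·1)=378/61, b=Δ2−h2·(2M2+M3)/6=-398/61
seg 3: a=-5, c=M3/2=666/61, d=(M4−M3)/(6·1)=-222/61, b=Δ3−h3·(2M3+M4)/6=-200/61
t_q=17/4 → seg 3, τ=1/4; S=-5+-200/61·τ+666/61·τ²+-222/61·τ³=-10139/1952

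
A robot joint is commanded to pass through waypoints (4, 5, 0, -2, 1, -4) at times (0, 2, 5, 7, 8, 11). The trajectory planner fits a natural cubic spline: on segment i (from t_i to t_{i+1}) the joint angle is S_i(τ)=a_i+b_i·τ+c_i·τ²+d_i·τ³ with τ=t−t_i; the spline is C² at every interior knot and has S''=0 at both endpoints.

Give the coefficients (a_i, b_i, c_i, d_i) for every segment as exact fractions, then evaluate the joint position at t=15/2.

  seg 0: a=4 b=7249/7914 c=0 d=-823/7914
  seg 1: a=5 b=-2627/7914 c=-823/1319 d=1417/23742
  seg 2: a=0 b=-9751/3957 c=-229/2638 d=6481/15828
  seg 3: a=-2 b=8318/3957 c=3126/1319 d=-5825/3957
  seg 4: a=1 b=9599/3957 c=-2699/1319 d=2699/11871
S(15/2) = -5703/10552

Δ: Δ0=1/2, Δ1=-5/3, Δ2=-1, Δ3=3, Δ4=-5/3
row 1: diag=10, rhs=-13; c'=3/10, d'=-13/10
row 2: denom=10−3·3/10=91/10; d'=(4−3·-13/10)/(91/10)=79/91
row 3: denom=6−2·20/91=506/91; d'=(24−2·79/91)/(506/91)=1013/253
row 4: denom=8−1·91/506=3957/506; d'=(-28−1·1013/253)/(3957/506)=-5398/1319
back: M4=-5398/1319
back: M3=1013/253−91/506·-5398/1319=6252/1319
back: M2=79/91−20/91·6252/1319=-229/1319
back: M1=-13/10−3/10·-229/1319=-1646/1319
M: M0=0, M1=-1646/1319, M2=-229/1319, M3=6252/1319, M4=-5398/1319, M5=0
seg 0: a=4, c=M0/2=0, d=(M1−M0)/(6·2)=-823/7914, b=Δ0−h0·(2M0+M1)/6=7249/7914
seg 1: a=5, c=M1/2=-823/1319, d=(M2−M1)/(6·3)=1417/23742, b=Δ1−h1·(2M1+M2)/6=-2627/7914
seg 2: a=0, c=M2/2=-229/2638, d=(M3−M2)/(6·2)=6481/15828, b=Δ2−h2·(2M2+M3)/6=-9751/3957
seg 3: a=-2, c=M3/2=3126/1319, d=(M4−M3)/(6·1)=-5825/3957, b=Δ3−h3·(2M3+M4)/6=8318/3957
seg 4: a=1, c=M4/2=-2699/1319, d=(M5−M4)/(6·3)=2699/11871, b=Δ4−h4·(2M4+M5)/6=9599/3957
t_q=15/2 → seg 3, τ=1/2; S=-2+8318/3957·τ+3126/1319·τ²+-5825/3957·τ³=-5703/10552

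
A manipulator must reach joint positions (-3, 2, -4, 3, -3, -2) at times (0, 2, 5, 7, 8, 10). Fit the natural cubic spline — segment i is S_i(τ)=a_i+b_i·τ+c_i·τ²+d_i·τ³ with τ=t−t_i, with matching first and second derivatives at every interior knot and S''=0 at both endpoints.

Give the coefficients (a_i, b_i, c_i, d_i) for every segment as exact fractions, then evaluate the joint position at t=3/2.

  seg 0: a=-3 b=24427/5890 c=0 d=-4851/11780
  seg 1: a=2 b=-4679/5890 c=-14553/5890 d=2031/2945
  seg 2: a=-4 b=17677/5890 c=4401/1178 d=-5134/2945
  seg 3: a=3 b=-17519/5890 c=-39603/5890 d=10891/2945
  seg 4: a=-3 b=-31379/5890 c=25743/5890 d=-8581/11780
S(3/2) = 172551/94240

Δ: Δ0=5/2, Δ1=-2, Δ2=7/2, Δ3=-6, Δ4=1/2
row 1: diag=10, rhs=-27; c'=3/10, d'=-27/10
row 2: denom=10−3·3/10=91/10; d'=(33−3·-27/10)/(91/10)=411/91
row 3: denom=6−2·20/91=506/91; d'=(-57−2·411/91)/(506/91)=-6009/506
row 4: denom=6−1·91/506=2945/506; d'=(39−1·-6009/506)/(2945/506)=25743/2945
back: M4=25743/2945
back: M3=-6009/506−91/506·25743/2945=-39603/2945
back: M2=411/91−20/91·-39603/2945=4401/589
back: M1=-27/10−3/10·4401/589=-14553/2945
M: M0=0, M1=-14553/2945, M2=4401/589, M3=-39603/2945, M4=25743/2945, M5=0
seg 0: a=-3, c=M0/2=0, d=(M1−M0)/(6·2)=-4851/11780, b=Δ0−h0·(2M0+M1)/6=24427/5890
seg 1: a=2, c=M1/2=-14553/5890, d=(M2−M1)/(6·3)=2031/2945, b=Δ1−h1·(2M1+M2)/6=-4679/5890
seg 2: a=-4, c=M2/2=4401/1178, d=(M3−M2)/(6·2)=-5134/2945, b=Δ2−h2·(2M2+M3)/6=17677/5890
seg 3: a=3, c=M3/2=-39603/5890, d=(M4−M3)/(6·1)=10891/2945, b=Δ3−h3·(2M3+M4)/6=-17519/5890
seg 4: a=-3, c=M4/2=25743/5890, d=(M5−M4)/(6·2)=-8581/11780, b=Δ4−h4·(2M4+M5)/6=-31379/5890
t_q=3/2 → seg 0, τ=3/2; S=-3+24427/5890·τ+0·τ²+-4851/11780·τ³=172551/94240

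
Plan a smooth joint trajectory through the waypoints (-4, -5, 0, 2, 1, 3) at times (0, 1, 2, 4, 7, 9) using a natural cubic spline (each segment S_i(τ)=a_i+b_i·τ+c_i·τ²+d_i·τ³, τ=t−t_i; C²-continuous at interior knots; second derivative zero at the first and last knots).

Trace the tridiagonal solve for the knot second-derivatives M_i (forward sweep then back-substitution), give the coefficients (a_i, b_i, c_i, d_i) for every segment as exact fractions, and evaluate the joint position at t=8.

Δ: Δ0=-1, Δ1=5, Δ2=1, Δ3=-1/3, Δ4=1
row 1: diag=4, rhs=36; c'=1/4, d'=9
row 2: denom=6−1·1/4=23/4; d'=(-24−1·9)/(23/4)=-132/23
row 3: denom=10−2·8/23=214/23; d'=(-8−2·-132/23)/(214/23)=40/107
row 4: denom=10−3·69/214=1933/214; d'=(8−3·40/107)/(1933/214)=1472/1933
back: M4=1472/1933
back: M3=40/107−69/214·1472/1933=248/1933
back: M2=-132/23−8/23·248/1933=-11180/1933
back: M1=9−1/4·-11180/1933=20192/1933
M: M0=0, M1=20192/1933, M2=-11180/1933, M3=248/1933, M4=1472/1933, M5=0
seg 0: a=-4, c=M0/2=0, d=(M1−M0)/(6·1)=10096/5799, b=Δ0−h0·(2M0+M1)/6=-15895/5799
seg 1: a=-5, c=M1/2=10096/1933, d=(M2−M1)/(6·1)=-15686/5799, b=Δ1−h1·(2M1+M2)/6=14393/5799
seg 2: a=0, c=M2/2=-5590/1933, d=(M3−M2)/(6·2)=2857/5799, b=Δ2−h2·(2M2+M3)/6=27911/5799
seg 3: a=2, c=M3/2=124/1933, d=(M4−M3)/(6·3)=68/1933, b=Δ3−h3·(2M3+M4)/6=-4885/5799
seg 4: a=1, c=M4/2=736/1933, d=(M5−M4)/(6·2)=-368/5799, b=Δ4−h4·(2M4+M5)/6=2855/5799
t_q=8 → seg 4, τ=1; S=1+2855/5799·τ+736/1933·τ²+-368/5799·τ³=3498/1933

  seg 0: a=-4 b=-15895/5799 c=0 d=10096/5799
  seg 1: a=-5 b=14393/5799 c=10096/1933 d=-15686/5799
  seg 2: a=0 b=27911/5799 c=-5590/1933 d=2857/5799
  seg 3: a=2 b=-4885/5799 c=124/1933 d=68/1933
  seg 4: a=1 b=2855/5799 c=736/1933 d=-368/5799
S(8) = 3498/1933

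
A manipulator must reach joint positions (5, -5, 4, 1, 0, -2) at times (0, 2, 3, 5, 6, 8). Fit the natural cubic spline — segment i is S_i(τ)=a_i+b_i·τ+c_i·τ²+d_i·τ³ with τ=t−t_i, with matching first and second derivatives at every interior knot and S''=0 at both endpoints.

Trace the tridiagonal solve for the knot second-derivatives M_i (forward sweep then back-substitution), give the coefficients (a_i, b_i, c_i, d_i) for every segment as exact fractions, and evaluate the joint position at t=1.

Δ: Δ0=-5, Δ1=9, Δ2=-3/2, Δ3=-1, Δ4=-1
row 1: diag=6, rhs=84; c'=1/6, d'=14
row 2: denom=6−1·1/6=35/6; d'=(-63−1·14)/(35/6)=-66/5
row 3: denom=6−2·12/35=186/35; d'=(3−2·-66/5)/(186/35)=343/62
row 4: denom=6−1·35/186=1081/186; d'=(0−1·343/62)/(1081/186)=-1029/1081
back: M4=-1029/1081
back: M3=343/62−35/186·-1029/1081=6174/1081
back: M2=-66/5−12/35·6174/1081=-16386/1081
back: M1=14−1/6·-16386/1081=17865/1081
M: M0=0, M1=17865/1081, M2=-16386/1081, M3=6174/1081, M4=-1029/1081, M5=0
seg 0: a=5, c=M0/2=0, d=(M1−M0)/(6·2)=5955/4324, b=Δ0−h0·(2M0+M1)/6=-11360/1081
seg 1: a=-5, c=M1/2=17865/2162, d=(M2−M1)/(6·1)=-11417/2162, b=Δ1−h1·(2M1+M2)/6=6505/1081
seg 2: a=4, c=M2/2=-8193/1081, d=(M3−M2)/(6·2)=40/23, b=Δ2−h2·(2M2+M3)/6=14489/2162
seg 3: a=1, c=M3/2=3087/1081, d=(M4−M3)/(6·1)=-2401/2162, b=Δ3−h3·(2M3+M4)/6=-5935/2162
seg 4: a=0, c=M4/2=-1029/2162, d=(M5−M4)/(6·2)=343/4324, b=Δ4−h4·(2M4+M5)/6=-395/1081
t_q=1 → seg 0, τ=1; S=5+-11360/1081·τ+0·τ²+5955/4324·τ³=-17865/4324

  seg 0: a=5 b=-11360/1081 c=0 d=5955/4324
  seg 1: a=-5 b=6505/1081 c=17865/2162 d=-11417/2162
  seg 2: a=4 b=14489/2162 c=-8193/1081 d=40/23
  seg 3: a=1 b=-5935/2162 c=3087/1081 d=-2401/2162
  seg 4: a=0 b=-395/1081 c=-1029/2162 d=343/4324
S(1) = -17865/4324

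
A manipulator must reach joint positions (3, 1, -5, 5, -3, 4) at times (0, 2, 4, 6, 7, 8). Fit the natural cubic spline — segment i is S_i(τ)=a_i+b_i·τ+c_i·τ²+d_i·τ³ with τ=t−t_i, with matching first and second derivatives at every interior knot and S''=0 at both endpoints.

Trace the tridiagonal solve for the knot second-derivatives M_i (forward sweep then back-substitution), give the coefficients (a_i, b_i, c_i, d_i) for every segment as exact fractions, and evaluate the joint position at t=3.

  seg 0: a=3 b=173/313 c=0 d=-243/626
  seg 1: a=1 b=-1285/313 c=-729/313 d=451/313
  seg 2: a=-5 b=1211/313 c=1977/313 d=-900/313
  seg 3: a=5 b=-1681/313 c=-3423/313 d=2600/313
  seg 4: a=-3 b=-727/313 c=4377/313 d=-1459/313
S(3) = -1250/313

Δ: Δ0=-1, Δ1=-3, Δ2=5, Δ3=-8, Δ4=7
row 1: diag=8, rhs=-12; c'=1/4, d'=-3/2
row 2: denom=8−2·1/4=15/2; d'=(48−2·-3/2)/(15/2)=34/5
row 3: denom=6−2·4/15=82/15; d'=(-78−2·34/5)/(82/15)=-687/41
row 4: denom=4−1·15/82=313/82; d'=(90−1·-687/41)/(313/82)=8754/313
back: M4=8754/313
back: M3=-687/41−15/82·8754/313=-6846/313
back: M2=34/5−4/15·-6846/313=3954/313
back: M1=-3/2−1/4·3954/313=-1458/313
M: M0=0, M1=-1458/313, M2=3954/313, M3=-6846/313, M4=8754/313, M5=0
seg 0: a=3, c=M0/2=0, d=(M1−M0)/(6·2)=-243/626, b=Δ0−h0·(2M0+M1)/6=173/313
seg 1: a=1, c=M1/2=-729/313, d=(M2−M1)/(6·2)=451/313, b=Δ1−h1·(2M1+M2)/6=-1285/313
seg 2: a=-5, c=M2/2=1977/313, d=(M3−M2)/(6·2)=-900/313, b=Δ2−h2·(2M2+M3)/6=1211/313
seg 3: a=5, c=M3/2=-3423/313, d=(M4−M3)/(6·1)=2600/313, b=Δ3−h3·(2M3+M4)/6=-1681/313
seg 4: a=-3, c=M4/2=4377/313, d=(M5−M4)/(6·1)=-1459/313, b=Δ4−h4·(2M4+M5)/6=-727/313
t_q=3 → seg 1, τ=1; S=1+-1285/313·τ+-729/313·τ²+451/313·τ³=-1250/313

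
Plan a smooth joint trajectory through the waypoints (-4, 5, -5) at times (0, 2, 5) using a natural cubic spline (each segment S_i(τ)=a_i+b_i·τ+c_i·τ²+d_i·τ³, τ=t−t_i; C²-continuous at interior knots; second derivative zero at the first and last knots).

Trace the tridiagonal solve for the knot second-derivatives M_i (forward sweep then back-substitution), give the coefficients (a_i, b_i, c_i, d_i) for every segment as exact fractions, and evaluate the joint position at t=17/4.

Δ: Δ0=9/2, Δ1=-10/3
row 1: diag=10, rhs=-47; c'=3/10, d'=-47/10
back: M1=-47/10
M: M0=0, M1=-47/10, M2=0
seg 0: a=-4, c=M0/2=0, d=(M1−M0)/(6·2)=-47/120, b=Δ0−h0·(2M0+M1)/6=91/15
seg 1: a=5, c=M1/2=-47/20, d=(M2−M1)/(6·3)=47/180, b=Δ1−h1·(2M1+M2)/6=41/30
t_q=17/4 → seg 1, τ=9/4; S=5+41/30·τ+-47/20·τ²+47/180·τ³=-217/256

  seg 0: a=-4 b=91/15 c=0 d=-47/120
  seg 1: a=5 b=41/30 c=-47/20 d=47/180
S(17/4) = -217/256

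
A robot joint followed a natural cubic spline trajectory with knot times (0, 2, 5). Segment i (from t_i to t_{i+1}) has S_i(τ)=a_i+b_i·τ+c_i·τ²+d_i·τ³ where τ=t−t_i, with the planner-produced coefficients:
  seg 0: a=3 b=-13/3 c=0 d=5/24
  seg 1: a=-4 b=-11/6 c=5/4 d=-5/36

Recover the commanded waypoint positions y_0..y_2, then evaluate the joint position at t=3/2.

y_0 = S_0(0) = a_0 = 3
y_1 = S_1(0) = a_1 = -4
y_2 = S_1(3) = -2
t_q=3/2 is in segment 0 (τ=3/2); S_0(τ)=-179/64

y_0=3 y_1=-4 y_2=-2
S(3/2) = -179/64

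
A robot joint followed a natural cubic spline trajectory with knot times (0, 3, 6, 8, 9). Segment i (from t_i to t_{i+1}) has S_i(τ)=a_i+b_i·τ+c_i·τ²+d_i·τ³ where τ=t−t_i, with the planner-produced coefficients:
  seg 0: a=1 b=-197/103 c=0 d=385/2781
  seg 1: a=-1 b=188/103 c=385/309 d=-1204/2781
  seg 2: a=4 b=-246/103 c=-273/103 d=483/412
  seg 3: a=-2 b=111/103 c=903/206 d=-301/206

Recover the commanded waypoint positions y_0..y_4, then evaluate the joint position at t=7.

y_0 = S_0(0) = a_0 = 1
y_1 = S_1(0) = a_1 = -1
y_2 = S_2(0) = a_2 = 4
y_3 = S_3(0) = a_3 = -2
y_4 = S_3(1) = 2
t_q=7 is in segment 2 (τ=1); S_2(τ)=55/412

y_0=1 y_1=-1 y_2=4 y_3=-2 y_4=2
S(7) = 55/412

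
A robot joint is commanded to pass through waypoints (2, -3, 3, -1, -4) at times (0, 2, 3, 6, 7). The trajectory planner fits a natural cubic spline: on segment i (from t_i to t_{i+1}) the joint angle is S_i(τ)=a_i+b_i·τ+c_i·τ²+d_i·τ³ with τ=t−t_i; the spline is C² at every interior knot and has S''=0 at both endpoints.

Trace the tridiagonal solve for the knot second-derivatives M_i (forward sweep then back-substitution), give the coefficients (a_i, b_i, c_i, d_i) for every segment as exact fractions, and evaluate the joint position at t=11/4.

Δ: Δ0=-5/2, Δ1=6, Δ2=-4/3, Δ3=-3
row 1: diag=6, rhs=51; c'=1/6, d'=17/2
row 2: denom=8−1·1/6=47/6; d'=(-44−1·17/2)/(47/6)=-315/47
row 3: denom=8−3·18/47=322/47; d'=(-10−3·-315/47)/(322/47)=475/322
back: M3=475/322
back: M2=-315/47−18/47·475/322=-1170/161
back: M1=17/2−1/6·-1170/161=3127/322
M: M0=0, M1=3127/322, M2=-1170/161, M3=475/322, M4=0
seg 0: a=2, c=M0/2=0, d=(M1−M0)/(6·2)=3127/3864, b=Δ0−h0·(2M0+M1)/6=-2771/483
seg 1: a=-3, c=M1/2=3127/644, d=(M2−M1)/(6·1)=-781/276, b=Δ1−h1·(2M1+M2)/6=3839/966
seg 2: a=3, c=M2/2=-585/161, d=(M3−M2)/(6·3)=2815/5796, b=Δ2−h2·(2M2+M3)/6=10039/1932
seg 3: a=-1, c=M3/2=475/644, d=(M4−M3)/(6·1)=-475/1932, b=Δ3−h3·(2M3+M4)/6=-3373/966
t_q=11/4 → seg 1, τ=3/4; S=-3+3839/966·τ+3127/644·τ²+-781/276·τ³=62569/41216

  seg 0: a=2 b=-2771/483 c=0 d=3127/3864
  seg 1: a=-3 b=3839/966 c=3127/644 d=-781/276
  seg 2: a=3 b=10039/1932 c=-585/161 d=2815/5796
  seg 3: a=-1 b=-3373/966 c=475/644 d=-475/1932
S(11/4) = 62569/41216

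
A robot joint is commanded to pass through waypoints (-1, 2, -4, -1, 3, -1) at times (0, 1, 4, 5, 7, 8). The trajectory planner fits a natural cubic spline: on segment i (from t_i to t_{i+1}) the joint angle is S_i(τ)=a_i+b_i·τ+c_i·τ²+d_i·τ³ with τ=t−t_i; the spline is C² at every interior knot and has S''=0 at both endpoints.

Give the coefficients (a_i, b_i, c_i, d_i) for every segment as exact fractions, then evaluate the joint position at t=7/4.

Δ: Δ0=3, Δ1=-2, Δ2=3, Δ3=2, Δ4=-4
row 1: diag=8, rhs=-30; c'=3/8, d'=-15/4
row 2: denom=8−3·3/8=55/8; d'=(30−3·-15/4)/(55/8)=6
row 3: denom=6−1·8/55=322/55; d'=(-6−1·6)/(322/55)=-330/161
row 4: denom=6−2·55/161=856/161; d'=(-36−2·-330/161)/(856/161)=-6
back: M4=-6
back: M3=-330/161−55/161·-6=0
back: M2=6−8/55·0=6
back: M1=-15/4−3/8·6=-6
M: M0=0, M1=-6, M2=6, M3=0, M4=-6, M5=0
seg 0: a=-1, c=M0/2=0, d=(M1−M0)/(6·1)=-1, b=Δ0−h0·(2M0+M1)/6=4
seg 1: a=2, c=M1/2=-3, d=(M2−M1)/(6·3)=2/3, b=Δ1−h1·(2M1+M2)/6=1
seg 2: a=-4, c=M2/2=3, d=(M3−M2)/(6·1)=-1, b=Δ2−h2·(2M2+M3)/6=1
seg 3: a=-1, c=M3/2=0, d=(M4−M3)/(6·2)=-1/2, b=Δ3−h3·(2M3+M4)/6=4
seg 4: a=3, c=M4/2=-3, d=(M5−M4)/(6·1)=1, b=Δ4−h4·(2M4+M5)/6=-2
t_q=7/4 → seg 1, τ=3/4; S=2+1·τ+-3·τ²+2/3·τ³=43/32

  seg 0: a=-1 b=4 c=0 d=-1
  seg 1: a=2 b=1 c=-3 d=2/3
  seg 2: a=-4 b=1 c=3 d=-1
  seg 3: a=-1 b=4 c=0 d=-1/2
  seg 4: a=3 b=-2 c=-3 d=1
S(7/4) = 43/32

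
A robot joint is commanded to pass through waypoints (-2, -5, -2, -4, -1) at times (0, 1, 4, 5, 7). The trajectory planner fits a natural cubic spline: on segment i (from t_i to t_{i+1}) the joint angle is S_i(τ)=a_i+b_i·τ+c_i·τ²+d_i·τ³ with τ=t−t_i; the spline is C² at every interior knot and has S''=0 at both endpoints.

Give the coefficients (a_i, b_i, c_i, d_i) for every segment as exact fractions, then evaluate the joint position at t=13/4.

Δ: Δ0=-3, Δ1=1, Δ2=-2, Δ3=3/2
row 1: diag=8, rhs=24; c'=3/8, d'=3
row 2: denom=8−3·3/8=55/8; d'=(-18−3·3)/(55/8)=-216/55
row 3: denom=6−1·8/55=322/55; d'=(21−1·-216/55)/(322/55)=1371/322
back: M3=1371/322
back: M2=-216/55−8/55·1371/322=-732/161
back: M1=3−3/8·-732/161=1515/322
M: M0=0, M1=1515/322, M2=-732/161, M3=1371/322, M4=0
seg 0: a=-2, c=M0/2=0, d=(M1−M0)/(6·1)=505/644, b=Δ0−h0·(2M0+M1)/6=-2437/644
seg 1: a=-5, c=M1/2=1515/644, d=(M2−M1)/(6·3)=-331/644, b=Δ1−h1·(2M1+M2)/6=-461/322
seg 2: a=-2, c=M2/2=-366/161, d=(M3−M2)/(6·1)=135/92, b=Δ2−h2·(2M2+M3)/6=-769/644
seg 3: a=-4, c=M3/2=1371/644, d=(M4−M3)/(6·2)=-457/1288, b=Δ3−h3·(2M3+M4)/6=-431/322
t_q=13/4 → seg 1, τ=9/4; S=-5+-461/322·τ+1515/644·τ²+-331/644·τ³=-89287/41216

  seg 0: a=-2 b=-2437/644 c=0 d=505/644
  seg 1: a=-5 b=-461/322 c=1515/644 d=-331/644
  seg 2: a=-2 b=-769/644 c=-366/161 d=135/92
  seg 3: a=-4 b=-431/322 c=1371/644 d=-457/1288
S(13/4) = -89287/41216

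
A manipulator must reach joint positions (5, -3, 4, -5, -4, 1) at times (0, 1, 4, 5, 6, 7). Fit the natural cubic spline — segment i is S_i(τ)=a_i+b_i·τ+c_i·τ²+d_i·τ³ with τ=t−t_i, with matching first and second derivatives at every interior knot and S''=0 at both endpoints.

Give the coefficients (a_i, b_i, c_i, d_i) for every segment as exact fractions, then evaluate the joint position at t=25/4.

  seg 0: a=5 b=-24482/2379 c=0 d=5450/2379
  seg 1: a=-3 b=-8132/2379 c=5450/793 d=-11789/7137
  seg 2: a=4 b=-1241/183 c=-6339/793 d=13739/2379
  seg 3: a=-5 b=-12950/2379 c=7400/793 d=-6871/2379
  seg 4: a=-4 b=10837/2379 c=529/793 d=-529/2379
S(25/4) = -143271/50752

Δ: Δ0=-8, Δ1=7/3, Δ2=-9, Δ3=1, Δ4=5
row 1: diag=8, rhs=62; c'=3/8, d'=31/4
row 2: denom=8−3·3/8=55/8; d'=(-68−3·31/4)/(55/8)=-146/11
row 3: denom=4−1·8/55=212/55; d'=(60−1·-146/11)/(212/55)=2015/106
row 4: denom=4−1·55/212=793/212; d'=(24−1·2015/106)/(793/212)=1058/793
back: M4=1058/793
back: M3=2015/106−55/212·1058/793=14800/793
back: M2=-146/11−8/55·14800/793=-12678/793
back: M1=31/4−3/8·-12678/793=10900/793
M: M0=0, M1=10900/793, M2=-12678/793, M3=14800/793, M4=1058/793, M5=0
seg 0: a=5, c=M0/2=0, d=(M1−M0)/(6·1)=5450/2379, b=Δ0−h0·(2M0+M1)/6=-24482/2379
seg 1: a=-3, c=M1/2=5450/793, d=(M2−M1)/(6·3)=-11789/7137, b=Δ1−h1·(2M1+M2)/6=-8132/2379
seg 2: a=4, c=M2/2=-6339/793, d=(M3−M2)/(6·1)=13739/2379, b=Δ2−h2·(2M2+M3)/6=-1241/183
seg 3: a=-5, c=M3/2=7400/793, d=(M4−M3)/(6·1)=-6871/2379, b=Δ3−h3·(2M3+M4)/6=-12950/2379
seg 4: a=-4, c=M4/2=529/793, d=(M5−M4)/(6·1)=-529/2379, b=Δ4−h4·(2M4+M5)/6=10837/2379
t_q=25/4 → seg 4, τ=1/4; S=-4+10837/2379·τ+529/793·τ²+-529/2379·τ³=-143271/50752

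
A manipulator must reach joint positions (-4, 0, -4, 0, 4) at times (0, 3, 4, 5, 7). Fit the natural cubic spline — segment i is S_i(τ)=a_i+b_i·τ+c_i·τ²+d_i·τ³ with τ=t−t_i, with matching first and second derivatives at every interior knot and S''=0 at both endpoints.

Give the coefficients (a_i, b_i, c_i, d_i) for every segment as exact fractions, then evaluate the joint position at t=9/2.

Δ: Δ0=4/3, Δ1=-4, Δ2=4, Δ3=2
row 1: diag=8, rhs=-32; c'=1/8, d'=-4
row 2: denom=4−1·1/8=31/8; d'=(48−1·-4)/(31/8)=416/31
row 3: denom=6−1·8/31=178/31; d'=(-12−1·416/31)/(178/31)=-394/89
back: M3=-394/89
back: M2=416/31−8/31·-394/89=1296/89
back: M1=-4−1/8·1296/89=-518/89
M: M0=0, M1=-518/89, M2=1296/89, M3=-394/89, M4=0
seg 0: a=-4, c=M0/2=0, d=(M1−M0)/(6·3)=-259/801, b=Δ0−h0·(2M0+M1)/6=1133/267
seg 1: a=0, c=M1/2=-259/89, d=(M2−M1)/(6·1)=907/267, b=Δ1−h1·(2M1+M2)/6=-1198/267
seg 2: a=-4, c=M2/2=648/89, d=(M3−M2)/(6·1)=-845/267, b=Δ2−h2·(2M2+M3)/6=-31/267
seg 3: a=0, c=M3/2=-197/89, d=(M4−M3)/(6·2)=197/534, b=Δ3−h3·(2M3+M4)/6=1322/267
t_q=9/2 → seg 2, τ=1/2; S=-4+-31/267·τ+648/89·τ²+-845/267·τ³=-1875/712

  seg 0: a=-4 b=1133/267 c=0 d=-259/801
  seg 1: a=0 b=-1198/267 c=-259/89 d=907/267
  seg 2: a=-4 b=-31/267 c=648/89 d=-845/267
  seg 3: a=0 b=1322/267 c=-197/89 d=197/534
S(9/2) = -1875/712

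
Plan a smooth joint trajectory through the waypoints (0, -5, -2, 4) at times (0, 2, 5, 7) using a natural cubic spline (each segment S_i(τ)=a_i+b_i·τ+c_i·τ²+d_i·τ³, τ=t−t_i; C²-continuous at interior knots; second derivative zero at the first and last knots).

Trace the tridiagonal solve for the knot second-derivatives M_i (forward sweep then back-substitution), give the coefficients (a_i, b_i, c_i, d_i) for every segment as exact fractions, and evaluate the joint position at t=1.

Δ: Δ0=-5/2, Δ1=1, Δ2=3
row 1: diag=10, rhs=21; c'=3/10, d'=21/10
row 2: denom=10−3·3/10=91/10; d'=(12−3·21/10)/(91/10)=57/91
back: M2=57/91
back: M1=21/10−3/10·57/91=174/91
M: M0=0, M1=174/91, M2=57/91, M3=0
seg 0: a=0, c=M0/2=0, d=(M1−M0)/(6·2)=29/182, b=Δ0−h0·(2M0+M1)/6=-571/182
seg 1: a=-5, c=M1/2=87/91, d=(M2−M1)/(6·3)=-1/14, b=Δ1−h1·(2M1+M2)/6=-223/182
seg 2: a=-2, c=M2/2=57/182, d=(M3−M2)/(6·2)=-19/364, b=Δ2−h2·(2M2+M3)/6=235/91
t_q=1 → seg 0, τ=1; S=0+-571/182·τ+0·τ²+29/182·τ³=-271/91

  seg 0: a=0 b=-571/182 c=0 d=29/182
  seg 1: a=-5 b=-223/182 c=87/91 d=-1/14
  seg 2: a=-2 b=235/91 c=57/182 d=-19/364
S(1) = -271/91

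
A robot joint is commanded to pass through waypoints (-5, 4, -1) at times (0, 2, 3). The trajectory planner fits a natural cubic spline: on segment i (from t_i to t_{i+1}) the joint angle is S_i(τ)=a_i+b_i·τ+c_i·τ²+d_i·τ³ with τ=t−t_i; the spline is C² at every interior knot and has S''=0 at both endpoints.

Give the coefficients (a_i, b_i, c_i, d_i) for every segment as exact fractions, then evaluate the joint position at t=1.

Δ: Δ0=9/2, Δ1=-5
row 1: diag=6, rhs=-57; c'=1/6, d'=-19/2
back: M1=-19/2
M: M0=0, M1=-19/2, M2=0
seg 0: a=-5, c=M0/2=0, d=(M1−M0)/(6·2)=-19/24, b=Δ0−h0·(2M0+M1)/6=23/3
seg 1: a=4, c=M1/2=-19/4, d=(M2−M1)/(6·1)=19/12, b=Δ1−h1·(2M1+M2)/6=-11/6
t_q=1 → seg 0, τ=1; S=-5+23/3·τ+0·τ²+-19/24·τ³=15/8

  seg 0: a=-5 b=23/3 c=0 d=-19/24
  seg 1: a=4 b=-11/6 c=-19/4 d=19/12
S(1) = 15/8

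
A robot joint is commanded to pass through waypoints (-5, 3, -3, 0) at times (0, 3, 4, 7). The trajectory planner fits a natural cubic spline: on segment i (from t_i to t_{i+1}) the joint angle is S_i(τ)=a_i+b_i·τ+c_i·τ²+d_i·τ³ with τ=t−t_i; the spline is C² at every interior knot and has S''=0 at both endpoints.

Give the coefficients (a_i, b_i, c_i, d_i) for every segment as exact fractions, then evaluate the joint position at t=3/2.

  seg 0: a=-5 b=397/63 c=0 d=-229/567
  seg 1: a=3 b=-290/63 c=-229/63 d=47/21
  seg 2: a=-3 b=-325/63 c=194/63 d=-194/567
S(3/2) = 173/56

Δ: Δ0=8/3, Δ1=-6, Δ2=1
row 1: diag=8, rhs=-52; c'=1/8, d'=-13/2
row 2: denom=8−1·1/8=63/8; d'=(42−1·-13/2)/(63/8)=388/63
back: M2=388/63
back: M1=-13/2−1/8·388/63=-458/63
M: M0=0, M1=-458/63, M2=388/63, M3=0
seg 0: a=-5, c=M0/2=0, d=(M1−M0)/(6·3)=-229/567, b=Δ0−h0·(2M0+M1)/6=397/63
seg 1: a=3, c=M1/2=-229/63, d=(M2−M1)/(6·1)=47/21, b=Δ1−h1·(2M1+M2)/6=-290/63
seg 2: a=-3, c=M2/2=194/63, d=(M3−M2)/(6·3)=-194/567, b=Δ2−h2·(2M2+M3)/6=-325/63
t_q=3/2 → seg 0, τ=3/2; S=-5+397/63·τ+0·τ²+-229/567·τ³=173/56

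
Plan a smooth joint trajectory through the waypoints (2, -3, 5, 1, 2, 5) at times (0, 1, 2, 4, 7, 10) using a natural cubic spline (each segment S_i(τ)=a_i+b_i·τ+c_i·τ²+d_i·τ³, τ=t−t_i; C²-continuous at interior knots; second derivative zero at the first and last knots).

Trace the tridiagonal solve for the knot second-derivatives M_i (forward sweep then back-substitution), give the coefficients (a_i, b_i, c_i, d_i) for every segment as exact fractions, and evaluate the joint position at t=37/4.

Δ: Δ0=-5, Δ1=8, Δ2=-2, Δ3=1/3, Δ4=1
row 1: diag=4, rhs=78; c'=1/4, d'=39/2
row 2: denom=6−1·1/4=23/4; d'=(-60−1·39/2)/(23/4)=-318/23
row 3: denom=10−2·8/23=214/23; d'=(14−2·-318/23)/(214/23)=479/107
row 4: denom=12−3·69/214=2361/214; d'=(4−3·479/107)/(2361/214)=-2018/2361
back: M4=-2018/2361
back: M3=479/107−69/214·-2018/2361=3740/787
back: M2=-318/23−8/23·3740/787=-12182/787
back: M1=39/2−1/4·-12182/787=18392/787
M: M0=0, M1=18392/787, M2=-12182/787, M3=3740/787, M4=-2018/2361, M5=0
seg 0: a=2, c=M0/2=0, d=(M1−M0)/(6·1)=9196/2361, b=Δ0−h0·(2M0+M1)/6=-21001/2361
seg 1: a=-3, c=M1/2=9196/787, d=(M2−M1)/(6·1)=-15287/2361, b=Δ1−h1·(2M1+M2)/6=6587/2361
seg 2: a=5, c=M2/2=-6091/787, d=(M3−M2)/(6·2)=7961/4722, b=Δ2−h2·(2M2+M3)/6=15902/2361
seg 3: a=1, c=M3/2=1870/787, d=(M4−M3)/(6·3)=-6619/21249, b=Δ3−h3·(2M3+M4)/6=-9424/2361
seg 4: a=2, c=M4/2=-1009/2361, d=(M5−M4)/(6·3)=1009/21249, b=Δ4−h4·(2M4+M5)/6=4379/2361
t_q=37/4 → seg 4, τ=9/4; S=2+4379/2361·τ+-1009/2361·τ²+1009/21249·τ³=229199/50368

  seg 0: a=2 b=-21001/2361 c=0 d=9196/2361
  seg 1: a=-3 b=6587/2361 c=9196/787 d=-15287/2361
  seg 2: a=5 b=15902/2361 c=-6091/787 d=7961/4722
  seg 3: a=1 b=-9424/2361 c=1870/787 d=-6619/21249
  seg 4: a=2 b=4379/2361 c=-1009/2361 d=1009/21249
S(37/4) = 229199/50368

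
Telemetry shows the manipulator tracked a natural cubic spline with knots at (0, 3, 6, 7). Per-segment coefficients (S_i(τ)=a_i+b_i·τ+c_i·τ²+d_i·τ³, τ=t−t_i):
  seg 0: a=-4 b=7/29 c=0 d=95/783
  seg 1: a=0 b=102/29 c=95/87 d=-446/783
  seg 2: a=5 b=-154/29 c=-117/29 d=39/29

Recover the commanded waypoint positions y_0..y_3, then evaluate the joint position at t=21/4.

y_0=-4 y_1=0 y_2=5 y_3=-3
S(21/4) = 6453/928

y_0 = S_0(0) = a_0 = -4
y_1 = S_1(0) = a_1 = 0
y_2 = S_2(0) = a_2 = 5
y_3 = S_2(1) = -3
t_q=21/4 is in segment 1 (τ=9/4); S_1(τ)=6453/928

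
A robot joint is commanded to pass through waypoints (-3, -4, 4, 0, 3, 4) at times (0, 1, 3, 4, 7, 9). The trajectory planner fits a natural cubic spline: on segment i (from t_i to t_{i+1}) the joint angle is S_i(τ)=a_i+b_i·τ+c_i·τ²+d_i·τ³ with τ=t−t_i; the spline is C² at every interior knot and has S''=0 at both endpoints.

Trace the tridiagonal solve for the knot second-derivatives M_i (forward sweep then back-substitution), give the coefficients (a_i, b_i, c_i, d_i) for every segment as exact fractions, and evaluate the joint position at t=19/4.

  seg 0: a=-3 b=-5531/2212 c=0 d=3319/2212
  seg 1: a=-4 b=2213/1106 c=9957/2212 d=-3873/2212
  seg 2: a=4 b=-1111/1106 c=-13281/2212 d=6655/2212
  seg 3: a=0 b=-8819/2212 c=1671/553 d=-3007/6636
  seg 4: a=3 b=2111/1106 c=-2337/2212 d=779/4424
S(19/4) = -209751/141568

Δ: Δ0=-1, Δ1=4, Δ2=-4, Δ3=1, Δ4=1/2
row 1: diag=6, rhs=30; c'=1/3, d'=5
row 2: denom=6−2·1/3=16/3; d'=(-48−2·5)/(16/3)=-87/8
row 3: denom=8−1·3/16=125/16; d'=(30−1·-87/8)/(125/16)=654/125
row 4: denom=10−3·48/125=1106/125; d'=(-3−3·654/125)/(1106/125)=-2337/1106
back: M4=-2337/1106
back: M3=654/125−48/125·-2337/1106=3342/553
back: M2=-87/8−3/16·3342/553=-13281/1106
back: M1=5−1/3·-13281/1106=9957/1106
M: M0=0, M1=9957/1106, M2=-13281/1106, M3=3342/553, M4=-2337/1106, M5=0
seg 0: a=-3, c=M0/2=0, d=(M1−M0)/(6·1)=3319/2212, b=Δ0−h0·(2M0+M1)/6=-5531/2212
seg 1: a=-4, c=M1/2=9957/2212, d=(M2−M1)/(6·2)=-3873/2212, b=Δ1−h1·(2M1+M2)/6=2213/1106
seg 2: a=4, c=M2/2=-13281/2212, d=(M3−M2)/(6·1)=6655/2212, b=Δ2−h2·(2M2+M3)/6=-1111/1106
seg 3: a=0, c=M3/2=1671/553, d=(M4−M3)/(6·3)=-3007/6636, b=Δ3−h3·(2M3+M4)/6=-8819/2212
seg 4: a=3, c=M4/2=-2337/2212, d=(M5−M4)/(6·2)=779/4424, b=Δ4−h4·(2M4+M5)/6=2111/1106
t_q=19/4 → seg 3, τ=3/4; S=0+-8819/2212·τ+1671/553·τ²+-3007/6636·τ³=-209751/141568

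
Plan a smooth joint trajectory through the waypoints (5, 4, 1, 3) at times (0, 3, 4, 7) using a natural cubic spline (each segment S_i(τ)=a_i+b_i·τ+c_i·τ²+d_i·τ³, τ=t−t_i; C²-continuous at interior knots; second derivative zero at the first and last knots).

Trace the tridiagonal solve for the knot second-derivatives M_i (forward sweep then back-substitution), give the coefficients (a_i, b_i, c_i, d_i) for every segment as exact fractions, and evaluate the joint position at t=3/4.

  seg 0: a=5 b=6/7 c=0 d=-25/189
  seg 1: a=4 b=-19/7 c=-25/21 d=19/21
  seg 2: a=1 b=-50/21 c=32/21 d=-32/189
S(3/4) = 2503/448

Δ: Δ0=-1/3, Δ1=-3, Δ2=2/3
row 1: diag=8, rhs=-16; c'=1/8, d'=-2
row 2: denom=8−1·1/8=63/8; d'=(22−1·-2)/(63/8)=64/21
back: M2=64/21
back: M1=-2−1/8·64/21=-50/21
M: M0=0, M1=-50/21, M2=64/21, M3=0
seg 0: a=5, c=M0/2=0, d=(M1−M0)/(6·3)=-25/189, b=Δ0−h0·(2M0+M1)/6=6/7
seg 1: a=4, c=M1/2=-25/21, d=(M2−M1)/(6·1)=19/21, b=Δ1−h1·(2M1+M2)/6=-19/7
seg 2: a=1, c=M2/2=32/21, d=(M3−M2)/(6·3)=-32/189, b=Δ2−h2·(2M2+M3)/6=-50/21
t_q=3/4 → seg 0, τ=3/4; S=5+6/7·τ+0·τ²+-25/189·τ³=2503/448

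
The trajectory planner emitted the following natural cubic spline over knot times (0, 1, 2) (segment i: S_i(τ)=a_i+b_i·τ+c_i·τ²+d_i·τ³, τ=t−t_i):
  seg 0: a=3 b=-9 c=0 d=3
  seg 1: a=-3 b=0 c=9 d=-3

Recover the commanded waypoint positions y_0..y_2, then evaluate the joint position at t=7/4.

y_0=3 y_1=-3 y_2=3
S(7/4) = 51/64

y_0 = S_0(0) = a_0 = 3
y_1 = S_1(0) = a_1 = -3
y_2 = S_1(1) = 3
t_q=7/4 is in segment 1 (τ=3/4); S_1(τ)=51/64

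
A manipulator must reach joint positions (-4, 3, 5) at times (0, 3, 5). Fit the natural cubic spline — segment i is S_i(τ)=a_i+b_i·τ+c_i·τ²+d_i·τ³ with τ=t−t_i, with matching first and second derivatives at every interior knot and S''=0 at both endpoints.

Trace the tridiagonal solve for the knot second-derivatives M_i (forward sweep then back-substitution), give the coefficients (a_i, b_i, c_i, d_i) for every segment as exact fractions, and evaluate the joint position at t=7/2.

  seg 0: a=-4 b=41/15 c=0 d=-2/45
  seg 1: a=3 b=23/15 c=-2/5 d=1/15
S(7/2) = 147/40

Δ: Δ0=7/3, Δ1=1
row 1: diag=10, rhs=-8; c'=1/5, d'=-4/5
back: M1=-4/5
M: M0=0, M1=-4/5, M2=0
seg 0: a=-4, c=M0/2=0, d=(M1−M0)/(6·3)=-2/45, b=Δ0−h0·(2M0+M1)/6=41/15
seg 1: a=3, c=M1/2=-2/5, d=(M2−M1)/(6·2)=1/15, b=Δ1−h1·(2M1+M2)/6=23/15
t_q=7/2 → seg 1, τ=1/2; S=3+23/15·τ+-2/5·τ²+1/15·τ³=147/40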